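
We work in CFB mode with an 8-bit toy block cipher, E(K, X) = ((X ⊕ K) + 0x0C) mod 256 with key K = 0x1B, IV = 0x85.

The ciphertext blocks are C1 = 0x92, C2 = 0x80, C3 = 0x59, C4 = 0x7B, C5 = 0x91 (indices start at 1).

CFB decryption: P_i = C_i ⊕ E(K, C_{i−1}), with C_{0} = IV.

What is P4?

P4 = 0x35

P4: E(K, 0x59) = 0x4E; 0x7B ⊕ 0x4E = 0x35.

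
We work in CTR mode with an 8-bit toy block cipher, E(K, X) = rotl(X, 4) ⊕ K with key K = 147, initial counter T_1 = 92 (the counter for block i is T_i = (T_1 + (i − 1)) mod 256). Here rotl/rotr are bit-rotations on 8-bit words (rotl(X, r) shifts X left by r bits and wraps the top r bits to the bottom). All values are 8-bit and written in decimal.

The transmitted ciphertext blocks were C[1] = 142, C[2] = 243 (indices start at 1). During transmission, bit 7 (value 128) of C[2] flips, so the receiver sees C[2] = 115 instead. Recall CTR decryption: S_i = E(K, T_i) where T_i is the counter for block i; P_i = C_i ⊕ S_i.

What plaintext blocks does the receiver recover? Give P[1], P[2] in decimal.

Only C[2] changed, to 115. In CTR, a change in C_i flips the same bit in P_i only; the keystream is unaffected. Decrypting the received ciphertext:
P[1]: T = 92, S = E(K, T) = 86; 142 ⊕ 86 = 216.
P[2]: T = 93, S = E(K, T) = 70; 115 ⊕ 70 = 53.
Blocks that differ from the original plaintext: P[2].

P[1] = 216, P[2] = 53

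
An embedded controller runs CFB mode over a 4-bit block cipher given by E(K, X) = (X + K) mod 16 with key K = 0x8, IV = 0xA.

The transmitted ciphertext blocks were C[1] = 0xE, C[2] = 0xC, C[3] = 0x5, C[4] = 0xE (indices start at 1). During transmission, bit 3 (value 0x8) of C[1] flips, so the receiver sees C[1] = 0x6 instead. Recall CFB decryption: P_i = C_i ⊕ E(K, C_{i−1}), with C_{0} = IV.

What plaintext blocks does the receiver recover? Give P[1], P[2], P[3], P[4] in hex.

P[1] = 0x4, P[2] = 0x2, P[3] = 0x1, P[4] = 0x3

Only C[1] changed, to 0x6. In CFB, a change in C_i flips the same bit in P_i and garbles P_{i+1}. Decrypting the received ciphertext:
P[1]: E(K, 0xA) = 0x2; 0x6 ⊕ 0x2 = 0x4.
P[2]: E(K, 0x6) = 0xE; 0xC ⊕ 0xE = 0x2.
P[3]: E(K, 0xC) = 0x4; 0x5 ⊕ 0x4 = 0x1.
P[4]: E(K, 0x5) = 0xD; 0xE ⊕ 0xD = 0x3.
Blocks that differ from the original plaintext: P[1], P[2].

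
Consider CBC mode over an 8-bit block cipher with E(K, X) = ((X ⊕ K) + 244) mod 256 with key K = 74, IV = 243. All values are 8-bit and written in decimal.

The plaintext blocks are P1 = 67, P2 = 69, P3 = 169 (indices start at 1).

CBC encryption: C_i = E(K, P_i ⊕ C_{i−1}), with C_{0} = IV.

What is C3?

C3 = 42

C1: P1 ⊕ 243 = 176; E(K, 176) = 238.
C2: P2 ⊕ 238 = 171; E(K, 171) = 213.
C3: P3 ⊕ 213 = 124; E(K, 124) = 42.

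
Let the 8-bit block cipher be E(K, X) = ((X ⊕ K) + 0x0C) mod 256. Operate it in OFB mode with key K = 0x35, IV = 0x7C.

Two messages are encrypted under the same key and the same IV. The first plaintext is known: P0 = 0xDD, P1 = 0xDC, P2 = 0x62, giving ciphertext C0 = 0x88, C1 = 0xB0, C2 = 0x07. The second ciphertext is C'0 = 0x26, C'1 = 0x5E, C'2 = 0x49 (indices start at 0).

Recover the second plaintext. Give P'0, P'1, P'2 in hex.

P'0 = 0x73, P'1 = 0x32, P'2 = 0x2C

In OFB with a reused IV, both messages share the same keystream S_i, so C_i ⊕ C'_i = P_i ⊕ P'_i and thus P'_i = P_i ⊕ C_i ⊕ C'_i.
P'0: 0xDD ⊕ 0x88 ⊕ 0x26 = 0x73.
P'1: 0xDC ⊕ 0xB0 ⊕ 0x5E = 0x32.
P'2: 0x62 ⊕ 0x07 ⊕ 0x49 = 0x2C.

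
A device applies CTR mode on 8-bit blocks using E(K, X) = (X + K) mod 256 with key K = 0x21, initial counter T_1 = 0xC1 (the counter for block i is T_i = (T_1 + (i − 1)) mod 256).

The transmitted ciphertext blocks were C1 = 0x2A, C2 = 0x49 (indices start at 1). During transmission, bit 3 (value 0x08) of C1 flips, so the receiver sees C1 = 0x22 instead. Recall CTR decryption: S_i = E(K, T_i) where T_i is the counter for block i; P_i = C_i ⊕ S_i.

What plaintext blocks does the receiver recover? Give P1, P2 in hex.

P1 = 0xC0, P2 = 0xAA

Only C1 changed, to 0x22. In CTR, a change in C_i flips the same bit in P_i only; the keystream is unaffected. Decrypting the received ciphertext:
P1: T = 0xC1, S = E(K, T) = 0xE2; 0x22 ⊕ 0xE2 = 0xC0.
P2: T = 0xC2, S = E(K, T) = 0xE3; 0x49 ⊕ 0xE3 = 0xAA.
Blocks that differ from the original plaintext: P1.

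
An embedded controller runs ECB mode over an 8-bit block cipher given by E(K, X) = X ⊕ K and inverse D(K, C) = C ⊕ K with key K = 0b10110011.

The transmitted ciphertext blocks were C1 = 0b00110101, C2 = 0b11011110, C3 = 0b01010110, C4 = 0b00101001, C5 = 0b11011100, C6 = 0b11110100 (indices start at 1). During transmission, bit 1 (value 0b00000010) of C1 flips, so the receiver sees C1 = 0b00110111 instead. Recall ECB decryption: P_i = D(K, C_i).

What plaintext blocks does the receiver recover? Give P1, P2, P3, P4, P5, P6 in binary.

Only C1 changed, to 0b00110111. In ECB, a change in C_i affects only P_i. Decrypting the received ciphertext:
P1: D(K, 0b00110111) = 0b10000100.
P2: D(K, 0b11011110) = 0b01101101.
P3: D(K, 0b01010110) = 0b11100101.
P4: D(K, 0b00101001) = 0b10011010.
P5: D(K, 0b11011100) = 0b01101111.
P6: D(K, 0b11110100) = 0b01000111.
Blocks that differ from the original plaintext: P1.

P1 = 0b10000100, P2 = 0b01101101, P3 = 0b11100101, P4 = 0b10011010, P5 = 0b01101111, P6 = 0b01000111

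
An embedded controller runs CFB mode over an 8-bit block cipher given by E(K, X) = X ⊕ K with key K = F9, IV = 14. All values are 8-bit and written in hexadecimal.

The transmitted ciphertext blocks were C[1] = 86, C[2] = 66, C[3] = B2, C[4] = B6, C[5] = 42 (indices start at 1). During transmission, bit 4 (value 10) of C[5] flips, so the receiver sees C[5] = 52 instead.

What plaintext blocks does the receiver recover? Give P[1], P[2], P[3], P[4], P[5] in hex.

P[1] = 6B, P[2] = 19, P[3] = 2D, P[4] = FD, P[5] = 1D

CFB decryption: P_i = C_i ⊕ E(K, C_{i−1}), with C_{0} = IV.
Only C[5] changed, to 52. In CFB, a change in C_i flips the same bit in P_i and garbles P_{i+1}. Decrypting the received ciphertext:
P[1]: E(K, 14) = ED; 86 ⊕ ED = 6B.
P[2]: E(K, 86) = 7F; 66 ⊕ 7F = 19.
P[3]: E(K, 66) = 9F; B2 ⊕ 9F = 2D.
P[4]: E(K, B2) = 4B; B6 ⊕ 4B = FD.
P[5]: E(K, B6) = 4F; 52 ⊕ 4F = 1D.
Blocks that differ from the original plaintext: P[5].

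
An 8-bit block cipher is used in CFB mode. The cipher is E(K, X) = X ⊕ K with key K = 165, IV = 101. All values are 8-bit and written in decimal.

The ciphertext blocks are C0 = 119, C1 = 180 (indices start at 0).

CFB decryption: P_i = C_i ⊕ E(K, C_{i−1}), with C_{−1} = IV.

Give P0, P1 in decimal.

P0 = 183, P1 = 102

P0: E(K, 101) = 192; 119 ⊕ 192 = 183.
P1: E(K, 119) = 210; 180 ⊕ 210 = 102.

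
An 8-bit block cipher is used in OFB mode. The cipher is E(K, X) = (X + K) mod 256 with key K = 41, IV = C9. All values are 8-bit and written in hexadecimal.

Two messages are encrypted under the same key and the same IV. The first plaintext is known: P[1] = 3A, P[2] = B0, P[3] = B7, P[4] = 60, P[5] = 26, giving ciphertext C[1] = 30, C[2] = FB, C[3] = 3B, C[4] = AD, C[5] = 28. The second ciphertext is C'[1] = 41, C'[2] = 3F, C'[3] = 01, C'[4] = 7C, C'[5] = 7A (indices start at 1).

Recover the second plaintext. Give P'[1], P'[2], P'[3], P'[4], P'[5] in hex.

In OFB with a reused IV, both messages share the same keystream S_i, so C_i ⊕ C'_i = P_i ⊕ P'_i and thus P'_i = P_i ⊕ C_i ⊕ C'_i.
P'[1]: 3A ⊕ 30 ⊕ 41 = 4B.
P'[2]: B0 ⊕ FB ⊕ 3F = 74.
P'[3]: B7 ⊕ 3B ⊕ 01 = 8D.
P'[4]: 60 ⊕ AD ⊕ 7C = B1.
P'[5]: 26 ⊕ 28 ⊕ 7A = 74.

P'[1] = 4B, P'[2] = 74, P'[3] = 8D, P'[4] = B1, P'[5] = 74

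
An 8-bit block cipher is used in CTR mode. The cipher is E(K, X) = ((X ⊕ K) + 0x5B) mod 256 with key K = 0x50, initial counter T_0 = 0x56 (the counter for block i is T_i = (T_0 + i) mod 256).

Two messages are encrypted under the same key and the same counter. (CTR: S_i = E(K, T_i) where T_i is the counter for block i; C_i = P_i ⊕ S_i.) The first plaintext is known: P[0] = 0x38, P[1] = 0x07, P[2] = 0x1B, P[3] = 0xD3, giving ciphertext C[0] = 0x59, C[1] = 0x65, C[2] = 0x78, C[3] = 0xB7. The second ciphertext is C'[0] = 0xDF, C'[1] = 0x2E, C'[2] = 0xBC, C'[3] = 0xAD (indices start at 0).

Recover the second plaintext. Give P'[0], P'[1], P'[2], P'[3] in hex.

P'[0] = 0xBE, P'[1] = 0x4C, P'[2] = 0xDF, P'[3] = 0xC9

In CTR with a reused counter, both messages share the same keystream S_i, so C_i ⊕ C'_i = P_i ⊕ P'_i and thus P'_i = P_i ⊕ C_i ⊕ C'_i.
P'[0]: 0x38 ⊕ 0x59 ⊕ 0xDF = 0xBE.
P'[1]: 0x07 ⊕ 0x65 ⊕ 0x2E = 0x4C.
P'[2]: 0x1B ⊕ 0x78 ⊕ 0xBC = 0xDF.
P'[3]: 0xD3 ⊕ 0xB7 ⊕ 0xAD = 0xC9.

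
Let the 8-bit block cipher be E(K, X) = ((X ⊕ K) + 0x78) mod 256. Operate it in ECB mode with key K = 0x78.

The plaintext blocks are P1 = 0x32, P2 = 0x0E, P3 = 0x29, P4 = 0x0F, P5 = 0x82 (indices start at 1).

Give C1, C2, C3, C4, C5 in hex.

ECB encryption: C_i = E(K, P_i).
C1: E(K, 0x32) = 0xC2.
C2: E(K, 0x0E) = 0xEE.
C3: E(K, 0x29) = 0xC9.
C4: E(K, 0x0F) = 0xEF.
C5: E(K, 0x82) = 0x72.

C1 = 0xC2, C2 = 0xEE, C3 = 0xC9, C4 = 0xEF, C5 = 0x72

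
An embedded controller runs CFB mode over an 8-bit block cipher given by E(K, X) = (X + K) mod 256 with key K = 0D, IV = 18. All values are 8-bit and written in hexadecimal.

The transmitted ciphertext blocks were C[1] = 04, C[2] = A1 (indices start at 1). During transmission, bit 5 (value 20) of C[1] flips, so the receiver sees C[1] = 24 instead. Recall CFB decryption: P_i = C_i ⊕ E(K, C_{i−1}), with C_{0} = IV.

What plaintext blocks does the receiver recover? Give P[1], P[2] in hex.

P[1] = 01, P[2] = 90

Only C[1] changed, to 24. In CFB, a change in C_i flips the same bit in P_i and garbles P_{i+1}. Decrypting the received ciphertext:
P[1]: E(K, 18) = 25; 24 ⊕ 25 = 01.
P[2]: E(K, 24) = 31; A1 ⊕ 31 = 90.
Blocks that differ from the original plaintext: P[1], P[2].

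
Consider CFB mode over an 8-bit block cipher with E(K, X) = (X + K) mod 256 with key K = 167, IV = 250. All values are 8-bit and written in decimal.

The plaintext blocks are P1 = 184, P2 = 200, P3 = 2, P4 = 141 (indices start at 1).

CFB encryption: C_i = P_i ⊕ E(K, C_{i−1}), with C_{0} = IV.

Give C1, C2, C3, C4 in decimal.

C1: E(K, 250) = 161; 184 ⊕ 161 = 25.
C2: E(K, 25) = 192; 200 ⊕ 192 = 8.
C3: E(K, 8) = 175; 2 ⊕ 175 = 173.
C4: E(K, 173) = 84; 141 ⊕ 84 = 217.

C1 = 25, C2 = 8, C3 = 173, C4 = 217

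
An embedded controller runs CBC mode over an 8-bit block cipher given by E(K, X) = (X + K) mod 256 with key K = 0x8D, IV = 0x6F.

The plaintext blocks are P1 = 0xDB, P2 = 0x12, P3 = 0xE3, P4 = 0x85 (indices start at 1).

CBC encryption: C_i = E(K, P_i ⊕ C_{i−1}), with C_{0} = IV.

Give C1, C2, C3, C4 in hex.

C1 = 0x41, C2 = 0xE0, C3 = 0x90, C4 = 0xA2

C1: P1 ⊕ 0x6F = 0xB4; E(K, 0xB4) = 0x41.
C2: P2 ⊕ 0x41 = 0x53; E(K, 0x53) = 0xE0.
C3: P3 ⊕ 0xE0 = 0x03; E(K, 0x03) = 0x90.
C4: P4 ⊕ 0x90 = 0x15; E(K, 0x15) = 0xA2.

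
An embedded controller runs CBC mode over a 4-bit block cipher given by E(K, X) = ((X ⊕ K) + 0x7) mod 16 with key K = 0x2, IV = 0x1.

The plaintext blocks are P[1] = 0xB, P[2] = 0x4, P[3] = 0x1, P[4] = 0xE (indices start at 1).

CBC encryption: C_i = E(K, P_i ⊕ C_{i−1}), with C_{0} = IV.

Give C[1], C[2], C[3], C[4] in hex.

C[1] = 0xF, C[2] = 0x0, C[3] = 0xA, C[4] = 0xD

C[1]: P[1] ⊕ 0x1 = 0xA; E(K, 0xA) = 0xF.
C[2]: P[2] ⊕ 0xF = 0xB; E(K, 0xB) = 0x0.
C[3]: P[3] ⊕ 0x0 = 0x1; E(K, 0x1) = 0xA.
C[4]: P[4] ⊕ 0xA = 0x4; E(K, 0x4) = 0xD.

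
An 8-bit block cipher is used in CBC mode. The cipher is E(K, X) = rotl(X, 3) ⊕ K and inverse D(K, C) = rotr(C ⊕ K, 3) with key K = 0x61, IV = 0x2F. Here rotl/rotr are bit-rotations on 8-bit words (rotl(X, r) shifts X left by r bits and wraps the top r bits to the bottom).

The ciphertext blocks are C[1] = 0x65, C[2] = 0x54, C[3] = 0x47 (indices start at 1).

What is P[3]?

P[3] = 0x90

CBC decryption: P_i = D(K, C_i) ⊕ C_{i−1}, with C_{0} = IV.
P[3]: D(K, 0x47) = 0xC4; 0xC4 ⊕ 0x54 = 0x90.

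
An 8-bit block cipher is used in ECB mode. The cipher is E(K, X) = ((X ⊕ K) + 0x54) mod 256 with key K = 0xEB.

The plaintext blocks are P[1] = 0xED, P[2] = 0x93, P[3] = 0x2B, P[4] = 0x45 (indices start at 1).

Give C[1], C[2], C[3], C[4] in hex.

C[1] = 0x5A, C[2] = 0xCC, C[3] = 0x14, C[4] = 0x02

ECB encryption: C_i = E(K, P_i).
C[1]: E(K, 0xED) = 0x5A.
C[2]: E(K, 0x93) = 0xCC.
C[3]: E(K, 0x2B) = 0x14.
C[4]: E(K, 0x45) = 0x02.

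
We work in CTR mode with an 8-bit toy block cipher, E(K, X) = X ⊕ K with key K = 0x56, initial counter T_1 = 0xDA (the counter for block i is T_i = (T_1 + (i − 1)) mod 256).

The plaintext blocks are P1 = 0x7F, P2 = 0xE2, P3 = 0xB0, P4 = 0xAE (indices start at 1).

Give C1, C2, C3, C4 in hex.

CTR encryption: S_i = E(K, T_i) where T_i is the counter for block i; C_i = P_i ⊕ S_i.
C1: T = 0xDA, S = E(K, T) = 0x8C; 0x7F ⊕ 0x8C = 0xF3.
C2: T = 0xDB, S = E(K, T) = 0x8D; 0xE2 ⊕ 0x8D = 0x6F.
C3: T = 0xDC, S = E(K, T) = 0x8A; 0xB0 ⊕ 0x8A = 0x3A.
C4: T = 0xDD, S = E(K, T) = 0x8B; 0xAE ⊕ 0x8B = 0x25.

C1 = 0xF3, C2 = 0x6F, C3 = 0x3A, C4 = 0x25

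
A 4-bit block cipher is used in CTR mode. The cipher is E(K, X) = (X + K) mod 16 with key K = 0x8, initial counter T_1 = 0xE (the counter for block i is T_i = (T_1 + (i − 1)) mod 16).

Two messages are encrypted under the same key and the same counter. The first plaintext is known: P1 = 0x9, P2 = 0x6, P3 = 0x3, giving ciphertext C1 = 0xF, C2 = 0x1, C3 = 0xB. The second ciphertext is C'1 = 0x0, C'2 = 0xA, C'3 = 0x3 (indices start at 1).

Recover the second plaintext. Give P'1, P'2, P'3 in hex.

P'1 = 0x6, P'2 = 0xD, P'3 = 0xB

In CTR with a reused counter, both messages share the same keystream S_i, so C_i ⊕ C'_i = P_i ⊕ P'_i and thus P'_i = P_i ⊕ C_i ⊕ C'_i.
P'1: 0x9 ⊕ 0xF ⊕ 0x0 = 0x6.
P'2: 0x6 ⊕ 0x1 ⊕ 0xA = 0xD.
P'3: 0x3 ⊕ 0xB ⊕ 0x3 = 0xB.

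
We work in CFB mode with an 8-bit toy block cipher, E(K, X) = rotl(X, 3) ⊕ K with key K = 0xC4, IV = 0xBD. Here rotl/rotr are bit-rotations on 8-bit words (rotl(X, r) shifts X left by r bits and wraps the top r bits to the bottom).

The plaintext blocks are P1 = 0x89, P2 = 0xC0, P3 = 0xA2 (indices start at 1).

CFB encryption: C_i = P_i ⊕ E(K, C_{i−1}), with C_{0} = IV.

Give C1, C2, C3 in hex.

C1: E(K, 0xBD) = 0x29; 0x89 ⊕ 0x29 = 0xA0.
C2: E(K, 0xA0) = 0xC1; 0xC0 ⊕ 0xC1 = 0x01.
C3: E(K, 0x01) = 0xCC; 0xA2 ⊕ 0xCC = 0x6E.

C1 = 0xA0, C2 = 0x01, C3 = 0x6E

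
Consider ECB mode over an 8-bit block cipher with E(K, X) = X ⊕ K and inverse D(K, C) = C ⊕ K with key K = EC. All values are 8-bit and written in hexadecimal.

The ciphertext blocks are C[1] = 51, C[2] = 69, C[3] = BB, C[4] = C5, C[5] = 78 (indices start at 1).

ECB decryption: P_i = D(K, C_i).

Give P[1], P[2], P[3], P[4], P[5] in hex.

P[1] = BD, P[2] = 85, P[3] = 57, P[4] = 29, P[5] = 94

P[1]: D(K, 51) = BD.
P[2]: D(K, 69) = 85.
P[3]: D(K, BB) = 57.
P[4]: D(K, C5) = 29.
P[5]: D(K, 78) = 94.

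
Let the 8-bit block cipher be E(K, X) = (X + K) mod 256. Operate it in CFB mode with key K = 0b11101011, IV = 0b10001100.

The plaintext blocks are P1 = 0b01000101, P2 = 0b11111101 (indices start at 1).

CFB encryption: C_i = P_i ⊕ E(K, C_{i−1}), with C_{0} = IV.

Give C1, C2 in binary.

C1 = 0b00110010, C2 = 0b11100000

C1: E(K, 0b10001100) = 0b01110111; 0b01000101 ⊕ 0b01110111 = 0b00110010.
C2: E(K, 0b00110010) = 0b00011101; 0b11111101 ⊕ 0b00011101 = 0b11100000.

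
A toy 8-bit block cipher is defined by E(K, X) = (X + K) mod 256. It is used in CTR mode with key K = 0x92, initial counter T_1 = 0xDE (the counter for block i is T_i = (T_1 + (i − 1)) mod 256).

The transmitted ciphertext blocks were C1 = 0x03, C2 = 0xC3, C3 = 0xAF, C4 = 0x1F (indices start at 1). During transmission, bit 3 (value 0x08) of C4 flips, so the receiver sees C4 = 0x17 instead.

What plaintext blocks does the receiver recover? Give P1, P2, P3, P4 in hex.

CTR decryption: S_i = E(K, T_i) where T_i is the counter for block i; P_i = C_i ⊕ S_i.
Only C4 changed, to 0x17. In CTR, a change in C_i flips the same bit in P_i only; the keystream is unaffected. Decrypting the received ciphertext:
P1: T = 0xDE, S = E(K, T) = 0x70; 0x03 ⊕ 0x70 = 0x73.
P2: T = 0xDF, S = E(K, T) = 0x71; 0xC3 ⊕ 0x71 = 0xB2.
P3: T = 0xE0, S = E(K, T) = 0x72; 0xAF ⊕ 0x72 = 0xDD.
P4: T = 0xE1, S = E(K, T) = 0x73; 0x17 ⊕ 0x73 = 0x64.
Blocks that differ from the original plaintext: P4.

P1 = 0x73, P2 = 0xB2, P3 = 0xDD, P4 = 0x64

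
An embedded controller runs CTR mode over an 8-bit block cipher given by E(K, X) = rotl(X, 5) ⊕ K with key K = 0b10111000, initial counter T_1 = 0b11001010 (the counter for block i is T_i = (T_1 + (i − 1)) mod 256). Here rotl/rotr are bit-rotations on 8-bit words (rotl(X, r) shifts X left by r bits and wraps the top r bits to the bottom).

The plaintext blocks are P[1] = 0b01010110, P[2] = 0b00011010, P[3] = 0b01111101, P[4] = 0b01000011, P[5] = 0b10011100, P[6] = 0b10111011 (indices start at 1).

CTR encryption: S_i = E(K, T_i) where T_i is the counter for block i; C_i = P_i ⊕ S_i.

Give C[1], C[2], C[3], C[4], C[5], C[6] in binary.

C[1] = 0b10110111, C[2] = 0b11011011, C[3] = 0b01011100, C[4] = 0b01000010, C[5] = 0b11111101, C[6] = 0b11111010

C[1]: T = 0b11001010, S = E(K, T) = 0b11100001; 0b01010110 ⊕ 0b11100001 = 0b10110111.
C[2]: T = 0b11001011, S = E(K, T) = 0b11000001; 0b00011010 ⊕ 0b11000001 = 0b11011011.
C[3]: T = 0b11001100, S = E(K, T) = 0b00100001; 0b01111101 ⊕ 0b00100001 = 0b01011100.
C[4]: T = 0b11001101, S = E(K, T) = 0b00000001; 0b01000011 ⊕ 0b00000001 = 0b01000010.
C[5]: T = 0b11001110, S = E(K, T) = 0b01100001; 0b10011100 ⊕ 0b01100001 = 0b11111101.
C[6]: T = 0b11001111, S = E(K, T) = 0b01000001; 0b10111011 ⊕ 0b01000001 = 0b11111010.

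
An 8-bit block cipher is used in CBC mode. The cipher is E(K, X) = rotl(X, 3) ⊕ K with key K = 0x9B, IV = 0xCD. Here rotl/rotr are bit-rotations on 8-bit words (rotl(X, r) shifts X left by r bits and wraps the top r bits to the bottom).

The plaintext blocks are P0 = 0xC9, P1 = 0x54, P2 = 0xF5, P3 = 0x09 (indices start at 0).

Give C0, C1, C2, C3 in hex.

C0 = 0xBB, C1 = 0xE4, C2 = 0x13, C3 = 0x4B

CBC encryption: C_i = E(K, P_i ⊕ C_{i−1}), with C_{−1} = IV.
C0: P0 ⊕ 0xCD = 0x04; E(K, 0x04) = 0xBB.
C1: P1 ⊕ 0xBB = 0xEF; E(K, 0xEF) = 0xE4.
C2: P2 ⊕ 0xE4 = 0x11; E(K, 0x11) = 0x13.
C3: P3 ⊕ 0x13 = 0x1A; E(K, 0x1A) = 0x4B.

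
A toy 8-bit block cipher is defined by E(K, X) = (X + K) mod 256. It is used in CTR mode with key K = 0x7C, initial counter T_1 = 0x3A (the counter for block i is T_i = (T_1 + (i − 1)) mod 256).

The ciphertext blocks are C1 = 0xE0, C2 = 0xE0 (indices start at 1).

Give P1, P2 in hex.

P1 = 0x56, P2 = 0x57

CTR decryption: S_i = E(K, T_i) where T_i is the counter for block i; P_i = C_i ⊕ S_i.
P1: T = 0x3A, S = E(K, T) = 0xB6; 0xE0 ⊕ 0xB6 = 0x56.
P2: T = 0x3B, S = E(K, T) = 0xB7; 0xE0 ⊕ 0xB7 = 0x57.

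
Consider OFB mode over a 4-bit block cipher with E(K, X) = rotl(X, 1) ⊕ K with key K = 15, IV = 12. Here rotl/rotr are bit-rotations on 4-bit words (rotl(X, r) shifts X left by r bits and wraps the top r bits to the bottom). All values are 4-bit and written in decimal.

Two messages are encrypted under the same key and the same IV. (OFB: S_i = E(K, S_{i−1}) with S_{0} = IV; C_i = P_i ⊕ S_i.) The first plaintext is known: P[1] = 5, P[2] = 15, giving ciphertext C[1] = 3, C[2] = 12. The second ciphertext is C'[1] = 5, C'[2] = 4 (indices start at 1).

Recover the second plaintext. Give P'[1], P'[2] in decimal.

P'[1] = 3, P'[2] = 7

In OFB with a reused IV, both messages share the same keystream S_i, so C_i ⊕ C'_i = P_i ⊕ P'_i and thus P'_i = P_i ⊕ C_i ⊕ C'_i.
P'[1]: 5 ⊕ 3 ⊕ 5 = 3.
P'[2]: 15 ⊕ 12 ⊕ 4 = 7.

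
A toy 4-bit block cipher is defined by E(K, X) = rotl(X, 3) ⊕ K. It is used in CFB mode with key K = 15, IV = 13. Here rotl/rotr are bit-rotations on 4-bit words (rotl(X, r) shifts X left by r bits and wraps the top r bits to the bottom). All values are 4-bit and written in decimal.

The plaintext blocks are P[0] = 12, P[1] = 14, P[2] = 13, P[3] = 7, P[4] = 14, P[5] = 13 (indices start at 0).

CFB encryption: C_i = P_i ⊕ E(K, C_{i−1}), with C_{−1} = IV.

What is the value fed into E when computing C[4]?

C[0]: E(K, 13) = 1; 12 ⊕ 1 = 13.
C[1]: E(K, 13) = 1; 14 ⊕ 1 = 15.
C[2]: E(K, 15) = 0; 13 ⊕ 0 = 13.
C[3]: E(K, 13) = 1; 7 ⊕ 1 = 6.
C[4]: E(K, 6) = 12; 14 ⊕ 12 = 2.
So the input to E for block [4] is 6.

6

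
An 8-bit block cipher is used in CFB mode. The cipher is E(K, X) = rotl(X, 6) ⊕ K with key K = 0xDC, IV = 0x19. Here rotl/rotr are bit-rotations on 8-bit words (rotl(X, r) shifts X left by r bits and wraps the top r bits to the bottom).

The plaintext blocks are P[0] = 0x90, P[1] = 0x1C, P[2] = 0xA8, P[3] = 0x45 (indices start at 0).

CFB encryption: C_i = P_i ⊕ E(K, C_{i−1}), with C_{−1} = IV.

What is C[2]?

C[2] = 0xE4

C[0]: E(K, 0x19) = 0x9A; 0x90 ⊕ 0x9A = 0x0A.
C[1]: E(K, 0x0A) = 0x5E; 0x1C ⊕ 0x5E = 0x42.
C[2]: E(K, 0x42) = 0x4C; 0xA8 ⊕ 0x4C = 0xE4.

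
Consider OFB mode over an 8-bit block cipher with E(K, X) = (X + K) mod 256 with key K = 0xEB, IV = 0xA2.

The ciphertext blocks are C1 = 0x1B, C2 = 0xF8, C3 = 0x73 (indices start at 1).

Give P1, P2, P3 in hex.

P1 = 0x96, P2 = 0x80, P3 = 0x10

OFB decryption: S_i = E(K, S_{i−1}) with S_{0} = IV; P_i = C_i ⊕ S_i.
P1: S = E(K, 0xA2) = 0x8D; 0x1B ⊕ 0x8D = 0x96.
P2: S = E(K, 0x8D) = 0x78; 0xF8 ⊕ 0x78 = 0x80.
P3: S = E(K, 0x78) = 0x63; 0x73 ⊕ 0x63 = 0x10.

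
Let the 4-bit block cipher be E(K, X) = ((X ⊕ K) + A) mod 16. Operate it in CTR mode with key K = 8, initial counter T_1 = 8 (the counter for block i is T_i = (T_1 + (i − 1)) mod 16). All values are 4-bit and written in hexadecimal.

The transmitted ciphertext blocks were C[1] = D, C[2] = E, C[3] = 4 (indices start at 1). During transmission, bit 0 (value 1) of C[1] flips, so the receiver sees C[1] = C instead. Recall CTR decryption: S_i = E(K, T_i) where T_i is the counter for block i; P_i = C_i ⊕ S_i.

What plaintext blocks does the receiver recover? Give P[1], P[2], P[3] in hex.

P[1] = 6, P[2] = 5, P[3] = 8

Only C[1] changed, to C. In CTR, a change in C_i flips the same bit in P_i only; the keystream is unaffected. Decrypting the received ciphertext:
P[1]: T = 8, S = E(K, T) = A; C ⊕ A = 6.
P[2]: T = 9, S = E(K, T) = B; E ⊕ B = 5.
P[3]: T = A, S = E(K, T) = C; 4 ⊕ C = 8.
Blocks that differ from the original plaintext: P[1].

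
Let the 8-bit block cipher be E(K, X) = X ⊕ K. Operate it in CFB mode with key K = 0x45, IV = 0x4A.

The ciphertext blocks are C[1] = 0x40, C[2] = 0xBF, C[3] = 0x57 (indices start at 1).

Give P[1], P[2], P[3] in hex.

P[1] = 0x4F, P[2] = 0xBA, P[3] = 0xAD

CFB decryption: P_i = C_i ⊕ E(K, C_{i−1}), with C_{0} = IV.
P[1]: E(K, 0x4A) = 0x0F; 0x40 ⊕ 0x0F = 0x4F.
P[2]: E(K, 0x40) = 0x05; 0xBF ⊕ 0x05 = 0xBA.
P[3]: E(K, 0xBF) = 0xFA; 0x57 ⊕ 0xFA = 0xAD.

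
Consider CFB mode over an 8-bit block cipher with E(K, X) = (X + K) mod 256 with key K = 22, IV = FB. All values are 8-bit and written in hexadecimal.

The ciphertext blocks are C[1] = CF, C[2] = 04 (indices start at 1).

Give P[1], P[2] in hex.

CFB decryption: P_i = C_i ⊕ E(K, C_{i−1}), with C_{0} = IV.
P[1]: E(K, FB) = 1D; CF ⊕ 1D = D2.
P[2]: E(K, CF) = F1; 04 ⊕ F1 = F5.

P[1] = D2, P[2] = F5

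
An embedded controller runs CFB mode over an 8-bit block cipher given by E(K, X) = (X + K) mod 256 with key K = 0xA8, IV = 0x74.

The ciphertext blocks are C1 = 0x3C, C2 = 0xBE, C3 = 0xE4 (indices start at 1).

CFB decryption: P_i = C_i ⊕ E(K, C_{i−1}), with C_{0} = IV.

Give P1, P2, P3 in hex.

P1 = 0x20, P2 = 0x5A, P3 = 0x82

P1: E(K, 0x74) = 0x1C; 0x3C ⊕ 0x1C = 0x20.
P2: E(K, 0x3C) = 0xE4; 0xBE ⊕ 0xE4 = 0x5A.
P3: E(K, 0xBE) = 0x66; 0xE4 ⊕ 0x66 = 0x82.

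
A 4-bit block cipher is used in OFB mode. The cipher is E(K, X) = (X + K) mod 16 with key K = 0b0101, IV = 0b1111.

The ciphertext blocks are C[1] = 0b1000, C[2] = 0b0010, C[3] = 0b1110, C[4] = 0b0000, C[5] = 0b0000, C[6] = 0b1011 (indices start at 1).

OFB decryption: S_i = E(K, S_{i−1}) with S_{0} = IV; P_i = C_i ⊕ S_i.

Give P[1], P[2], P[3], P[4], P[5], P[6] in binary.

P[1] = 0b1100, P[2] = 0b1011, P[3] = 0b0000, P[4] = 0b0011, P[5] = 0b1000, P[6] = 0b0110

P[1]: S = E(K, 0b1111) = 0b0100; 0b1000 ⊕ 0b0100 = 0b1100.
P[2]: S = E(K, 0b0100) = 0b1001; 0b0010 ⊕ 0b1001 = 0b1011.
P[3]: S = E(K, 0b1001) = 0b1110; 0b1110 ⊕ 0b1110 = 0b0000.
P[4]: S = E(K, 0b1110) = 0b0011; 0b0000 ⊕ 0b0011 = 0b0011.
P[5]: S = E(K, 0b0011) = 0b1000; 0b0000 ⊕ 0b1000 = 0b1000.
P[6]: S = E(K, 0b1000) = 0b1101; 0b1011 ⊕ 0b1101 = 0b0110.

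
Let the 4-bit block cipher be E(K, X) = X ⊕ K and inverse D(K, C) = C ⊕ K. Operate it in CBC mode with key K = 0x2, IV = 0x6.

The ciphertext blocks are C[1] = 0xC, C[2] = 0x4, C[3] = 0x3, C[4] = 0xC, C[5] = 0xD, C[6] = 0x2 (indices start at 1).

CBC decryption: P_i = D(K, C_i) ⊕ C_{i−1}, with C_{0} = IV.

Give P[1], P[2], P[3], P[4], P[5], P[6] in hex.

P[1]: D(K, 0xC) = 0xE; 0xE ⊕ 0x6 = 0x8.
P[2]: D(K, 0x4) = 0x6; 0x6 ⊕ 0xC = 0xA.
P[3]: D(K, 0x3) = 0x1; 0x1 ⊕ 0x4 = 0x5.
P[4]: D(K, 0xC) = 0xE; 0xE ⊕ 0x3 = 0xD.
P[5]: D(K, 0xD) = 0xF; 0xF ⊕ 0xC = 0x3.
P[6]: D(K, 0x2) = 0x0; 0x0 ⊕ 0xD = 0xD.

P[1] = 0x8, P[2] = 0xA, P[3] = 0x5, P[4] = 0xD, P[5] = 0x3, P[6] = 0xD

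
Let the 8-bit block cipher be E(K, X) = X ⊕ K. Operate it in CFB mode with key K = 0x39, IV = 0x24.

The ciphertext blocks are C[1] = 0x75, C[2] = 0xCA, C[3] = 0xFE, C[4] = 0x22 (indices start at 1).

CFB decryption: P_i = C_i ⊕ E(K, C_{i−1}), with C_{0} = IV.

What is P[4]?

P[4]: E(K, 0xFE) = 0xC7; 0x22 ⊕ 0xC7 = 0xE5.

P[4] = 0xE5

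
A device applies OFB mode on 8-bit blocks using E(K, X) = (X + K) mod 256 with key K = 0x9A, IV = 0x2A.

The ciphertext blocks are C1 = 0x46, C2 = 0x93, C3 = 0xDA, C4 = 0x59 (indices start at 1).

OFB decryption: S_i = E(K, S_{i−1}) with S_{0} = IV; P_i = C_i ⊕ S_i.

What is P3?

P1: S = E(K, 0x2A) = 0xC4; 0x46 ⊕ 0xC4 = 0x82.
P2: S = E(K, 0xC4) = 0x5E; 0x93 ⊕ 0x5E = 0xCD.
P3: S = E(K, 0x5E) = 0xF8; 0xDA ⊕ 0xF8 = 0x22.

P3 = 0x22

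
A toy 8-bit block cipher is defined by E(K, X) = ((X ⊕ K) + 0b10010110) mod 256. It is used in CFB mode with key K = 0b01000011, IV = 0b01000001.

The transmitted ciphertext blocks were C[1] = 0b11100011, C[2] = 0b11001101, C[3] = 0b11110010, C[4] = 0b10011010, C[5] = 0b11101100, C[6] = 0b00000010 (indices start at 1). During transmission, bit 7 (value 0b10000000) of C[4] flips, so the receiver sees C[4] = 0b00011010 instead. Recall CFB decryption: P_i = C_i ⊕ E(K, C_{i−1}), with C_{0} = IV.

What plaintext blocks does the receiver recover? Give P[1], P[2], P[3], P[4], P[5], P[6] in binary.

Only C[4] changed, to 0b00011010. In CFB, a change in C_i flips the same bit in P_i and garbles P_{i+1}. Decrypting the received ciphertext:
P[1]: E(K, 0b01000001) = 0b10011000; 0b11100011 ⊕ 0b10011000 = 0b01111011.
P[2]: E(K, 0b11100011) = 0b00110110; 0b11001101 ⊕ 0b00110110 = 0b11111011.
P[3]: E(K, 0b11001101) = 0b00100100; 0b11110010 ⊕ 0b00100100 = 0b11010110.
P[4]: E(K, 0b11110010) = 0b01000111; 0b00011010 ⊕ 0b01000111 = 0b01011101.
P[5]: E(K, 0b00011010) = 0b11101111; 0b11101100 ⊕ 0b11101111 = 0b00000011.
P[6]: E(K, 0b11101100) = 0b01000101; 0b00000010 ⊕ 0b01000101 = 0b01000111.
Blocks that differ from the original plaintext: P[4], P[5].

P[1] = 0b01111011, P[2] = 0b11111011, P[3] = 0b11010110, P[4] = 0b01011101, P[5] = 0b00000011, P[6] = 0b01000111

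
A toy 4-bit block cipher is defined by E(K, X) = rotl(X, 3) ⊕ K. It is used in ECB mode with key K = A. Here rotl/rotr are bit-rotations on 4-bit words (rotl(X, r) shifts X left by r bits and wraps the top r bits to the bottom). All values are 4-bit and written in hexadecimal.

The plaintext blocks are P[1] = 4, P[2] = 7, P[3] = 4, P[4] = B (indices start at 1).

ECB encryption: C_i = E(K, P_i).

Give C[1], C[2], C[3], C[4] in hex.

C[1]: E(K, 4) = 8.
C[2]: E(K, 7) = 1.
C[3]: E(K, 4) = 8.
C[4]: E(K, B) = 7.

C[1] = 8, C[2] = 1, C[3] = 8, C[4] = 7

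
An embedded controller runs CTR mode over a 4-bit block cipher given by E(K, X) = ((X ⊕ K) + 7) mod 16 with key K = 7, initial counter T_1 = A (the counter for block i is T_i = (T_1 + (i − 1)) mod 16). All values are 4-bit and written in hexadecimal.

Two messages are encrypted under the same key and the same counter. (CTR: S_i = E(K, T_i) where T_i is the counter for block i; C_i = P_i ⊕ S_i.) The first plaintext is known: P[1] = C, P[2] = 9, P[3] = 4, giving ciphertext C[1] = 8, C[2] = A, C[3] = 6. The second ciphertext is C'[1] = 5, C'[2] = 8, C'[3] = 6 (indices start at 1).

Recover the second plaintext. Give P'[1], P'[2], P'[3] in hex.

P'[1] = 1, P'[2] = B, P'[3] = 4

In CTR with a reused counter, both messages share the same keystream S_i, so C_i ⊕ C'_i = P_i ⊕ P'_i and thus P'_i = P_i ⊕ C_i ⊕ C'_i.
P'[1]: C ⊕ 8 ⊕ 5 = 1.
P'[2]: 9 ⊕ A ⊕ 8 = B.
P'[3]: 4 ⊕ 6 ⊕ 6 = 4.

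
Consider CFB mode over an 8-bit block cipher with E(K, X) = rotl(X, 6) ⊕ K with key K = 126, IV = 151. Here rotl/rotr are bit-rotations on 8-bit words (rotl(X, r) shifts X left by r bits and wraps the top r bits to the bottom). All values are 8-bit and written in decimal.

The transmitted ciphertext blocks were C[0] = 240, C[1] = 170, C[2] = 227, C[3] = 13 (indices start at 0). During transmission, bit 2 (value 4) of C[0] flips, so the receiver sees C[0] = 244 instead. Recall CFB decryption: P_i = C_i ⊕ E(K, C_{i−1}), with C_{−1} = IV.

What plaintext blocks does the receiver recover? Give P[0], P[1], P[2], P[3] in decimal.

P[0] = 111, P[1] = 233, P[2] = 55, P[3] = 139

Only C[0] changed, to 244. In CFB, a change in C_i flips the same bit in P_i and garbles P_{i+1}. Decrypting the received ciphertext:
P[0]: E(K, 151) = 155; 244 ⊕ 155 = 111.
P[1]: E(K, 244) = 67; 170 ⊕ 67 = 233.
P[2]: E(K, 170) = 212; 227 ⊕ 212 = 55.
P[3]: E(K, 227) = 134; 13 ⊕ 134 = 139.
Blocks that differ from the original plaintext: P[0], P[1].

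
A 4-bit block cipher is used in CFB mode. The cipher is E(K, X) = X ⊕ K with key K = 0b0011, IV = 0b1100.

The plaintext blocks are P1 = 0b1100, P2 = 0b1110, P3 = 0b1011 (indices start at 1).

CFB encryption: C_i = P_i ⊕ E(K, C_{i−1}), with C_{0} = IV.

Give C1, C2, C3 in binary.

C1: E(K, 0b1100) = 0b1111; 0b1100 ⊕ 0b1111 = 0b0011.
C2: E(K, 0b0011) = 0b0000; 0b1110 ⊕ 0b0000 = 0b1110.
C3: E(K, 0b1110) = 0b1101; 0b1011 ⊕ 0b1101 = 0b0110.

C1 = 0b0011, C2 = 0b1110, C3 = 0b0110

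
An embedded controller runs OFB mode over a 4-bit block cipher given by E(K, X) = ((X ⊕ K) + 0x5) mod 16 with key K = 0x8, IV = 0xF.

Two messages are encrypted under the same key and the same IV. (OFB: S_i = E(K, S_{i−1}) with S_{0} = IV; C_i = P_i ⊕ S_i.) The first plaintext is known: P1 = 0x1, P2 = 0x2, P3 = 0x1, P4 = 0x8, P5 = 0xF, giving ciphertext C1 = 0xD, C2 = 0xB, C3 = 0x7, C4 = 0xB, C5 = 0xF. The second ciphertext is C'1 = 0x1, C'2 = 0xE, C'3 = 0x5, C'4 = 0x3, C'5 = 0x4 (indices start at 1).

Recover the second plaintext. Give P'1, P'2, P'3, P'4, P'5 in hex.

P'1 = 0xD, P'2 = 0x7, P'3 = 0x3, P'4 = 0x0, P'5 = 0x4

In OFB with a reused IV, both messages share the same keystream S_i, so C_i ⊕ C'_i = P_i ⊕ P'_i and thus P'_i = P_i ⊕ C_i ⊕ C'_i.
P'1: 0x1 ⊕ 0xD ⊕ 0x1 = 0xD.
P'2: 0x2 ⊕ 0xB ⊕ 0xE = 0x7.
P'3: 0x1 ⊕ 0x7 ⊕ 0x5 = 0x3.
P'4: 0x8 ⊕ 0xB ⊕ 0x3 = 0x0.
P'5: 0xF ⊕ 0xF ⊕ 0x4 = 0x4.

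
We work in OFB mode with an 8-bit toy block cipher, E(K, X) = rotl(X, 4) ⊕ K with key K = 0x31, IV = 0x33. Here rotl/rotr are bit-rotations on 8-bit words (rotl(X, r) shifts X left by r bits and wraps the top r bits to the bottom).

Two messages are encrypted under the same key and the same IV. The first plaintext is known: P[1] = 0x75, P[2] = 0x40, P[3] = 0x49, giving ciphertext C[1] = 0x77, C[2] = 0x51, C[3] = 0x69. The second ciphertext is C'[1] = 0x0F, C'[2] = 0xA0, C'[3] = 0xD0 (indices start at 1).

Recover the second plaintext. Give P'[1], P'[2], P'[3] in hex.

In OFB with a reused IV, both messages share the same keystream S_i, so C_i ⊕ C'_i = P_i ⊕ P'_i and thus P'_i = P_i ⊕ C_i ⊕ C'_i.
P'[1]: 0x75 ⊕ 0x77 ⊕ 0x0F = 0x0D.
P'[2]: 0x40 ⊕ 0x51 ⊕ 0xA0 = 0xB1.
P'[3]: 0x49 ⊕ 0x69 ⊕ 0xD0 = 0xF0.

P'[1] = 0x0D, P'[2] = 0xB1, P'[3] = 0xF0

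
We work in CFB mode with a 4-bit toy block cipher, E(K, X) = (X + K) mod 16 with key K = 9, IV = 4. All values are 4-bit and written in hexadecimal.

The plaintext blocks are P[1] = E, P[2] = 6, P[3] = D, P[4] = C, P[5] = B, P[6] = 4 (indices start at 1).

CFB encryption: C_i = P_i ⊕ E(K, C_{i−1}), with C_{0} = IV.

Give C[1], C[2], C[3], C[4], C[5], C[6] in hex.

C[1] = 3, C[2] = A, C[3] = E, C[4] = B, C[5] = F, C[6] = C

C[1]: E(K, 4) = D; E ⊕ D = 3.
C[2]: E(K, 3) = C; 6 ⊕ C = A.
C[3]: E(K, A) = 3; D ⊕ 3 = E.
C[4]: E(K, E) = 7; C ⊕ 7 = B.
C[5]: E(K, B) = 4; B ⊕ 4 = F.
C[6]: E(K, F) = 8; 4 ⊕ 8 = C.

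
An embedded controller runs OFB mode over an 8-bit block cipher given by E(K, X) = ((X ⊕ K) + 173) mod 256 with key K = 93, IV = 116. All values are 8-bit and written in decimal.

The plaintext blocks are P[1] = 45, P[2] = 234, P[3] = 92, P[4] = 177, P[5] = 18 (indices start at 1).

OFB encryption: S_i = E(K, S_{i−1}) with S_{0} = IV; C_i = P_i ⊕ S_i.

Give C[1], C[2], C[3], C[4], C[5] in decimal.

C[1] = 251, C[2] = 210, C[3] = 78, C[4] = 77, C[5] = 92

C[1]: S = E(K, 116) = 214; 45 ⊕ 214 = 251.
C[2]: S = E(K, 214) = 56; 234 ⊕ 56 = 210.
C[3]: S = E(K, 56) = 18; 92 ⊕ 18 = 78.
C[4]: S = E(K, 18) = 252; 177 ⊕ 252 = 77.
C[5]: S = E(K, 252) = 78; 18 ⊕ 78 = 92.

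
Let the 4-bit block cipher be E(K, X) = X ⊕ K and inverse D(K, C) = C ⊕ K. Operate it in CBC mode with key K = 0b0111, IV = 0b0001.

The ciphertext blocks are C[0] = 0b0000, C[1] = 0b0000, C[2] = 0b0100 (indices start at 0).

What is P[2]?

P[2] = 0b0011

CBC decryption: P_i = D(K, C_i) ⊕ C_{i−1}, with C_{−1} = IV.
P[2]: D(K, 0b0100) = 0b0011; 0b0011 ⊕ 0b0000 = 0b0011.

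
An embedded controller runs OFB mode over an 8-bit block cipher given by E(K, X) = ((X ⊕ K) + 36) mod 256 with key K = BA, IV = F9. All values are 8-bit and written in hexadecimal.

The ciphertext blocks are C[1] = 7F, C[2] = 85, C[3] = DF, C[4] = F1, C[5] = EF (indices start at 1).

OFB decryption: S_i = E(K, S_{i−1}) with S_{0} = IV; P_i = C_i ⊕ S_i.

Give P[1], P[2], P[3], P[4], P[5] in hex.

P[1] = 06, P[2] = 7C, P[3] = A6, P[4] = 08, P[5] = 96

P[1]: S = E(K, F9) = 79; 7F ⊕ 79 = 06.
P[2]: S = E(K, 79) = F9; 85 ⊕ F9 = 7C.
P[3]: S = E(K, F9) = 79; DF ⊕ 79 = A6.
P[4]: S = E(K, 79) = F9; F1 ⊕ F9 = 08.
P[5]: S = E(K, F9) = 79; EF ⊕ 79 = 96.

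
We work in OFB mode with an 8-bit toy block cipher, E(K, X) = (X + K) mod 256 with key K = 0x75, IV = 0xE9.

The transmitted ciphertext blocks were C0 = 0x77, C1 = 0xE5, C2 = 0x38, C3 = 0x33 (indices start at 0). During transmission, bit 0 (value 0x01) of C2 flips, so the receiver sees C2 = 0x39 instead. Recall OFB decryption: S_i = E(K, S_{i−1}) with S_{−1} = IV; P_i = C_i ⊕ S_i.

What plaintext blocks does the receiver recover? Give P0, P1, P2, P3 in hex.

P0 = 0x29, P1 = 0x36, P2 = 0x71, P3 = 0x8E

Only C2 changed, to 0x39. In OFB, a change in C_i flips the same bit in P_i only; the keystream is unaffected. Decrypting the received ciphertext:
P0: S = E(K, 0xE9) = 0x5E; 0x77 ⊕ 0x5E = 0x29.
P1: S = E(K, 0x5E) = 0xD3; 0xE5 ⊕ 0xD3 = 0x36.
P2: S = E(K, 0xD3) = 0x48; 0x39 ⊕ 0x48 = 0x71.
P3: S = E(K, 0x48) = 0xBD; 0x33 ⊕ 0xBD = 0x8E.
Blocks that differ from the original plaintext: P2.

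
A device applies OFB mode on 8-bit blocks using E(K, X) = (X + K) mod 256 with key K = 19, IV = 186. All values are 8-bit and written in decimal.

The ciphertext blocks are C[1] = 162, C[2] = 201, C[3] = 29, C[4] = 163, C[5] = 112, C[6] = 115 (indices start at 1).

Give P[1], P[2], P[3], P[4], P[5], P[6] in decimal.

P[1] = 111, P[2] = 41, P[3] = 238, P[4] = 165, P[5] = 105, P[6] = 95

OFB decryption: S_i = E(K, S_{i−1}) with S_{0} = IV; P_i = C_i ⊕ S_i.
P[1]: S = E(K, 186) = 205; 162 ⊕ 205 = 111.
P[2]: S = E(K, 205) = 224; 201 ⊕ 224 = 41.
P[3]: S = E(K, 224) = 243; 29 ⊕ 243 = 238.
P[4]: S = E(K, 243) = 6; 163 ⊕ 6 = 165.
P[5]: S = E(K, 6) = 25; 112 ⊕ 25 = 105.
P[6]: S = E(K, 25) = 44; 115 ⊕ 44 = 95.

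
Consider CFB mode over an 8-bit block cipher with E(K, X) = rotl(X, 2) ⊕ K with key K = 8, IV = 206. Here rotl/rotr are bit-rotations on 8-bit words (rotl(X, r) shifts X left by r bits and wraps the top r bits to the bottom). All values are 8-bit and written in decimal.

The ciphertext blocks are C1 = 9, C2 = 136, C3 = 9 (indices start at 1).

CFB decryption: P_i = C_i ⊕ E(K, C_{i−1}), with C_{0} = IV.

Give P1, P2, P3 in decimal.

P1: E(K, 206) = 51; 9 ⊕ 51 = 58.
P2: E(K, 9) = 44; 136 ⊕ 44 = 164.
P3: E(K, 136) = 42; 9 ⊕ 42 = 35.

P1 = 58, P2 = 164, P3 = 35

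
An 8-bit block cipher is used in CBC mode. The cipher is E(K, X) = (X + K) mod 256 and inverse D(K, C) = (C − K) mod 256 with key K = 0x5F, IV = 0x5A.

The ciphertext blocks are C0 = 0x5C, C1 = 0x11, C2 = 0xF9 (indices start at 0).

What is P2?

CBC decryption: P_i = D(K, C_i) ⊕ C_{i−1}, with C_{−1} = IV.
P2: D(K, 0xF9) = 0x9A; 0x9A ⊕ 0x11 = 0x8B.

P2 = 0x8B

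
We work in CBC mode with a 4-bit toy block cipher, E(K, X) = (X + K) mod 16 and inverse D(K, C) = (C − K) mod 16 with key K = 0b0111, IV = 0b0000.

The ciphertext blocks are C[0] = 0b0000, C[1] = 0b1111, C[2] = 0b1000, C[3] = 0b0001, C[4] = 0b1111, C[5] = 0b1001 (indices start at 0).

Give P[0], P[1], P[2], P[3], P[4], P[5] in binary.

CBC decryption: P_i = D(K, C_i) ⊕ C_{i−1}, with C_{−1} = IV.
P[0]: D(K, 0b0000) = 0b1001; 0b1001 ⊕ 0b0000 = 0b1001.
P[1]: D(K, 0b1111) = 0b1000; 0b1000 ⊕ 0b0000 = 0b1000.
P[2]: D(K, 0b1000) = 0b0001; 0b0001 ⊕ 0b1111 = 0b1110.
P[3]: D(K, 0b0001) = 0b1010; 0b1010 ⊕ 0b1000 = 0b0010.
P[4]: D(K, 0b1111) = 0b1000; 0b1000 ⊕ 0b0001 = 0b1001.
P[5]: D(K, 0b1001) = 0b0010; 0b0010 ⊕ 0b1111 = 0b1101.

P[0] = 0b1001, P[1] = 0b1000, P[2] = 0b1110, P[3] = 0b0010, P[4] = 0b1001, P[5] = 0b1101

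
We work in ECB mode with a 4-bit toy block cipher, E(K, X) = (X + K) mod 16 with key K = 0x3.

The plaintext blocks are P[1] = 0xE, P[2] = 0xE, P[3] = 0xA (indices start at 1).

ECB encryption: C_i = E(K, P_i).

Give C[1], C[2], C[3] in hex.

C[1]: E(K, 0xE) = 0x1.
C[2]: E(K, 0xE) = 0x1.
C[3]: E(K, 0xA) = 0xD.

C[1] = 0x1, C[2] = 0x1, C[3] = 0xD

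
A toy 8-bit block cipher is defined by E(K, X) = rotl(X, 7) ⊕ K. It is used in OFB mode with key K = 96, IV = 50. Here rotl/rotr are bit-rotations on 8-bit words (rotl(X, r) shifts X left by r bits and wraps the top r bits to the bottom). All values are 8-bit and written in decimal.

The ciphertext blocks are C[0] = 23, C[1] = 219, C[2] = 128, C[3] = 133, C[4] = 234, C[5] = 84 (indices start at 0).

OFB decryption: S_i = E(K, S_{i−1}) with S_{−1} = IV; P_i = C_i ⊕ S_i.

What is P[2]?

P[0]: S = E(K, 50) = 121; 23 ⊕ 121 = 110.
P[1]: S = E(K, 121) = 220; 219 ⊕ 220 = 7.
P[2]: S = E(K, 220) = 14; 128 ⊕ 14 = 142.

P[2] = 142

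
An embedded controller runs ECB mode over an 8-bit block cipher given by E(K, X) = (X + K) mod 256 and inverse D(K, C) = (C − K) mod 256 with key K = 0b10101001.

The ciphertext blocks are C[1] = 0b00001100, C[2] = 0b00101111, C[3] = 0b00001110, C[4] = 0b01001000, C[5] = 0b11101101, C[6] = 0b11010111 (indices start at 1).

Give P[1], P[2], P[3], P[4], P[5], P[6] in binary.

P[1] = 0b01100011, P[2] = 0b10000110, P[3] = 0b01100101, P[4] = 0b10011111, P[5] = 0b01000100, P[6] = 0b00101110

ECB decryption: P_i = D(K, C_i).
P[1]: D(K, 0b00001100) = 0b01100011.
P[2]: D(K, 0b00101111) = 0b10000110.
P[3]: D(K, 0b00001110) = 0b01100101.
P[4]: D(K, 0b01001000) = 0b10011111.
P[5]: D(K, 0b11101101) = 0b01000100.
P[6]: D(K, 0b11010111) = 0b00101110.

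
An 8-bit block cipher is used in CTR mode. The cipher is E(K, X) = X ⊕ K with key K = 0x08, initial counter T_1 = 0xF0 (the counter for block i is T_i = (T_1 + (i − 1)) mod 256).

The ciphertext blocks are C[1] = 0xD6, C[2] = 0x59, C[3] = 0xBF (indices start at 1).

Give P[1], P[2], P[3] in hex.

P[1] = 0x2E, P[2] = 0xA0, P[3] = 0x45

CTR decryption: S_i = E(K, T_i) where T_i is the counter for block i; P_i = C_i ⊕ S_i.
P[1]: T = 0xF0, S = E(K, T) = 0xF8; 0xD6 ⊕ 0xF8 = 0x2E.
P[2]: T = 0xF1, S = E(K, T) = 0xF9; 0x59 ⊕ 0xF9 = 0xA0.
P[3]: T = 0xF2, S = E(K, T) = 0xFA; 0xBF ⊕ 0xFA = 0x45.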